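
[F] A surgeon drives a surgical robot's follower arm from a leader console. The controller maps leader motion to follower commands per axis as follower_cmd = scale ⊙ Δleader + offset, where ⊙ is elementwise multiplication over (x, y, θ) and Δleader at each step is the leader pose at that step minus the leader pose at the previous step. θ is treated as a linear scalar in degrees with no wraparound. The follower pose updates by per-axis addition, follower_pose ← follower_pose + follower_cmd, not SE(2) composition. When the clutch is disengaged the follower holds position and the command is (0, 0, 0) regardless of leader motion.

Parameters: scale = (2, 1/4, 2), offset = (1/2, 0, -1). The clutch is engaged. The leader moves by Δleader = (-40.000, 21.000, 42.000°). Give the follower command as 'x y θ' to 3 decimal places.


-79.500 5.250 83.000

axis x: 2·-40.000 + 1/2 = -79.500
axis y: 1/4·21.000 + 0 = 5.250
axis θ: 2·42.000 + -1 = 83.000


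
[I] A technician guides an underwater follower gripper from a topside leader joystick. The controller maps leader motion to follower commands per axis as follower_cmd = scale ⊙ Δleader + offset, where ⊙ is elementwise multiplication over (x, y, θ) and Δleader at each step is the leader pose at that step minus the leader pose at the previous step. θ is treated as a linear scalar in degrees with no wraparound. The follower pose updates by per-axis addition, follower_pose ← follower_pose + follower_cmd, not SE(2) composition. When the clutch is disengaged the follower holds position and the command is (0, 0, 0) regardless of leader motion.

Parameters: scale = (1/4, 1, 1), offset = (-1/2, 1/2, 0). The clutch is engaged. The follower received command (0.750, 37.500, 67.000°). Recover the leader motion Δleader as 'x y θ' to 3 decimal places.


axis x: (0.750 − -1/2) / (1/4) = 5.000
axis y: (37.500 − 1/2) / (1) = 37.000
axis θ: (67.000 − 0) / (1) = 67.000

5.000 37.000 67.000


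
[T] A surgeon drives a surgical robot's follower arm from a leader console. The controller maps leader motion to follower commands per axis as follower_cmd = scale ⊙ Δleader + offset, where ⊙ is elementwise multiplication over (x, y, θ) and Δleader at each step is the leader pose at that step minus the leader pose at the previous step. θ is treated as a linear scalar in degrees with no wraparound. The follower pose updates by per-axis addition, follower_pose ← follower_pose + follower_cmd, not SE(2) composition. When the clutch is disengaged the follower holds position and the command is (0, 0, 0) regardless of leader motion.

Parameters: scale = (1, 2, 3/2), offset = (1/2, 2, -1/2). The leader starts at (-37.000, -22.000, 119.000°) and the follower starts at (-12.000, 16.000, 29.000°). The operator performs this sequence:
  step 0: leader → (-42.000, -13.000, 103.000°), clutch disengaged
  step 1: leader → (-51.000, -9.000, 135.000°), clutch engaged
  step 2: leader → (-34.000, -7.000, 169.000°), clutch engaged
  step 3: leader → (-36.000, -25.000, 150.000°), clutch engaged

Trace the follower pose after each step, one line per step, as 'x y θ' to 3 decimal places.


-12.000 16.000 29.000
-20.500 26.000 76.500
-3.000 32.000 127.000
-4.500 -2.000 98.000

step 0: Δleader=(-5.000, 9.000, -16.000°), disengaged; cmd=(0,0,0) → follower holds at (-12.000, 16.000, 29.000°)
step 1: Δleader=(-9.000, 4.000, 32.000°), engaged; cmd=(-8.500, 10.000, 47.500°) → follower=(-20.500, 26.000, 76.500°)
step 2: Δleader=(17.000, 2.000, 34.000°), engaged; cmd=(17.500, 6.000, 50.500°) → follower=(-3.000, 32.000, 127.000°)
step 3: Δleader=(-2.000, -18.000, -19.000°), engaged; cmd=(-1.500, -34.000, -29.000°) → follower=(-4.500, -2.000, 98.000°)


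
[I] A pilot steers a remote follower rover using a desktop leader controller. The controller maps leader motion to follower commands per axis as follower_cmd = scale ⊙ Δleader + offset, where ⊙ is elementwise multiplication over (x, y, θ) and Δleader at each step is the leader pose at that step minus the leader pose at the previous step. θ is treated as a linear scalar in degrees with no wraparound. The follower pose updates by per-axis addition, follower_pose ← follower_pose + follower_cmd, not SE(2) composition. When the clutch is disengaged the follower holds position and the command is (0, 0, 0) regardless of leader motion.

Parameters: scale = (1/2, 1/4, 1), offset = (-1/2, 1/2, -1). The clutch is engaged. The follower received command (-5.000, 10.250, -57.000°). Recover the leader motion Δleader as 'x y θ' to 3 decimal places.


axis x: (-5.000 − -1/2) / (1/2) = -9.000
axis y: (10.250 − 1/2) / (1/4) = 39.000
axis θ: (-57.000 − -1) / (1) = -56.000

-9.000 39.000 -56.000


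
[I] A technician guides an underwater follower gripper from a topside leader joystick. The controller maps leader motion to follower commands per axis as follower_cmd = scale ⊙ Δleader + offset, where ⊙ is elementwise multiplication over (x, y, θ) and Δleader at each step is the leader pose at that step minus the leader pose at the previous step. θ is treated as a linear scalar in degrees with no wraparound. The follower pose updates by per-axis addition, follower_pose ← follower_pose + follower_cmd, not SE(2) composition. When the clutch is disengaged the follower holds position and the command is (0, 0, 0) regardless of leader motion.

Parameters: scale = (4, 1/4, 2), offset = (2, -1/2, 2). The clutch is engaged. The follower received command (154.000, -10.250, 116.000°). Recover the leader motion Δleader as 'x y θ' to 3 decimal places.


38.000 -39.000 57.000

axis x: (154.000 − 2) / (4) = 38.000
axis y: (-10.250 − -1/2) / (1/4) = -39.000
axis θ: (116.000 − 2) / (2) = 57.000


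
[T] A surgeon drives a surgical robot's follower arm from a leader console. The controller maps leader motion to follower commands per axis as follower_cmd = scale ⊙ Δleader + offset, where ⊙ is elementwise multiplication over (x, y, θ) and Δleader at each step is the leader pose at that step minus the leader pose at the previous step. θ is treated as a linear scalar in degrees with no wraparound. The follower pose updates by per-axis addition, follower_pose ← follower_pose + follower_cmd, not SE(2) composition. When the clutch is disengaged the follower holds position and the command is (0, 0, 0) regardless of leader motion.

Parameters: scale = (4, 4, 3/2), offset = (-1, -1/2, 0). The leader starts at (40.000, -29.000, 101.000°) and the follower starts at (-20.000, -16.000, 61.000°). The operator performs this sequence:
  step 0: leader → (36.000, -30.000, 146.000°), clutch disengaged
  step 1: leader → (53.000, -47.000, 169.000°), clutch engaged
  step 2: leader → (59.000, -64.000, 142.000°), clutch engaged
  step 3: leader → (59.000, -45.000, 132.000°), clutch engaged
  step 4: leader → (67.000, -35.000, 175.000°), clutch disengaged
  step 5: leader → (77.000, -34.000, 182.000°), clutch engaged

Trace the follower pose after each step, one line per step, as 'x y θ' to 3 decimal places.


-20.000 -16.000 61.000
47.000 -84.500 95.500
70.000 -153.000 55.000
69.000 -77.500 40.000
69.000 -77.500 40.000
108.000 -74.000 50.500

step 0: Δleader=(-4.000, -1.000, 45.000°), disengaged; cmd=(0,0,0) → follower holds at (-20.000, -16.000, 61.000°)
step 1: Δleader=(17.000, -17.000, 23.000°), engaged; cmd=(67.000, -68.500, 34.500°) → follower=(47.000, -84.500, 95.500°)
step 2: Δleader=(6.000, -17.000, -27.000°), engaged; cmd=(23.000, -68.500, -40.500°) → follower=(70.000, -153.000, 55.000°)
step 3: Δleader=(0.000, 19.000, -10.000°), engaged; cmd=(-1.000, 75.500, -15.000°) → follower=(69.000, -77.500, 40.000°)
step 4: Δleader=(8.000, 10.000, 43.000°), disengaged; cmd=(0,0,0) → follower holds at (69.000, -77.500, 40.000°)
step 5: Δleader=(10.000, 1.000, 7.000°), engaged; cmd=(39.000, 3.500, 10.500°) → follower=(108.000, -74.000, 50.500°)


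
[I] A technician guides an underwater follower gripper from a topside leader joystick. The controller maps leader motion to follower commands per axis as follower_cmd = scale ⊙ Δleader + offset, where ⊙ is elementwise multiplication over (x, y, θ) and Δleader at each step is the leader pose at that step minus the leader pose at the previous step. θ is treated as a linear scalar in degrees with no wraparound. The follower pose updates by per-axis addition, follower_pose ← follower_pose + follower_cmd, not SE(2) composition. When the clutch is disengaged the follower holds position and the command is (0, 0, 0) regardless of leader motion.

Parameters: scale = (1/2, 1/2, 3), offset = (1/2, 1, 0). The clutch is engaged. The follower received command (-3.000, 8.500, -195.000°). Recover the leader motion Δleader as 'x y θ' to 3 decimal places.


-7.000 15.000 -65.000

axis x: (-3.000 − 1/2) / (1/2) = -7.000
axis y: (8.500 − 1) / (1/2) = 15.000
axis θ: (-195.000 − 0) / (3) = -65.000


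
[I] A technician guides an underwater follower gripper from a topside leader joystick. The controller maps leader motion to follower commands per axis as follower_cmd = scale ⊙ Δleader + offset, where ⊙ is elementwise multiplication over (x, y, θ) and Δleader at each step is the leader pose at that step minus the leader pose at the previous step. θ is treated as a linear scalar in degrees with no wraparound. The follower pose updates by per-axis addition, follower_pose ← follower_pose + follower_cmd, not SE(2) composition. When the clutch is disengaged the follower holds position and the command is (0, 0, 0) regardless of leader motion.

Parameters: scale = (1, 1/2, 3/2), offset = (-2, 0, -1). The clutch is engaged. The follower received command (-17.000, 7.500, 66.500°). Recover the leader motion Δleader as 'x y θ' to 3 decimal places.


-15.000 15.000 45.000

axis x: (-17.000 − -2) / (1) = -15.000
axis y: (7.500 − 0) / (1/2) = 15.000
axis θ: (66.500 − -1) / (3/2) = 45.000


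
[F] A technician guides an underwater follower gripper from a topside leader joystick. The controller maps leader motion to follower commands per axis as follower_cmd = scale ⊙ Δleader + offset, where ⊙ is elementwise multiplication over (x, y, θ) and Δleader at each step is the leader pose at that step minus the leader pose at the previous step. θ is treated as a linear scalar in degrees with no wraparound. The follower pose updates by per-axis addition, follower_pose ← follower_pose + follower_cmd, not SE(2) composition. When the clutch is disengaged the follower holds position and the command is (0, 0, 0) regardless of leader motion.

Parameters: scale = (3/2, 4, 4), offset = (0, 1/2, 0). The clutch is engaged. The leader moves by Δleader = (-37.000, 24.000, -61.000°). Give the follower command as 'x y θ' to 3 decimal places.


axis x: 3/2·-37.000 + 0 = -55.500
axis y: 4·24.000 + 1/2 = 96.500
axis θ: 4·-61.000 + 0 = -244.000

-55.500 96.500 -244.000


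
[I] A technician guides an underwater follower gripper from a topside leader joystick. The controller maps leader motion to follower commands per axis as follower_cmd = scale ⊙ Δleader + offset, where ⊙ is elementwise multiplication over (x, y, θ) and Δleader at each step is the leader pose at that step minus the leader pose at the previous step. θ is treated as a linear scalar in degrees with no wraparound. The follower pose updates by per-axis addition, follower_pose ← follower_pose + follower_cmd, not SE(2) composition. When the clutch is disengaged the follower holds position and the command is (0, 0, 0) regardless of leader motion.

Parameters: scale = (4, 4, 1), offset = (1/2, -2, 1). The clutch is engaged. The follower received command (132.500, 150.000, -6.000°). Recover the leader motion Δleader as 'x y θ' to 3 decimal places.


33.000 38.000 -7.000

axis x: (132.500 − 1/2) / (4) = 33.000
axis y: (150.000 − -2) / (4) = 38.000
axis θ: (-6.000 − 1) / (1) = -7.000


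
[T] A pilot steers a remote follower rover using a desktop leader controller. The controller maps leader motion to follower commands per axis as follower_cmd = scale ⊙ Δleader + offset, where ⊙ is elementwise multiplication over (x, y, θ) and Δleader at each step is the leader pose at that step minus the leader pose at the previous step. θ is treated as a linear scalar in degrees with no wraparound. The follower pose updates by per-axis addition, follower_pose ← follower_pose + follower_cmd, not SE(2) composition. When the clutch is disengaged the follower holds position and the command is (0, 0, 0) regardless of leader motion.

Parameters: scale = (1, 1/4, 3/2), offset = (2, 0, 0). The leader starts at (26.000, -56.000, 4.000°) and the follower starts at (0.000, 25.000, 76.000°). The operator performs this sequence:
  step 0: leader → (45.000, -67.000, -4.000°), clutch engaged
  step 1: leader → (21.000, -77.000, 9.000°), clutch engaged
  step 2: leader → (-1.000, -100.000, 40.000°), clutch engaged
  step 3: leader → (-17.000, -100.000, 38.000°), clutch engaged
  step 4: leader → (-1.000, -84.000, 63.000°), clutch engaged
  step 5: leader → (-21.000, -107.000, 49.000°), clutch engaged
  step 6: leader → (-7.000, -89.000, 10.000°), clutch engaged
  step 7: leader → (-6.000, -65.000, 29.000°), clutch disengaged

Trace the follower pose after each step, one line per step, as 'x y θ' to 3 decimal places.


21.000 22.250 64.000
-1.000 19.750 83.500
-21.000 14.000 130.000
-35.000 14.000 127.000
-17.000 18.000 164.500
-35.000 12.250 143.500
-19.000 16.750 85.000
-19.000 16.750 85.000

step 0: Δleader=(19.000, -11.000, -8.000°), engaged; cmd=(21.000, -2.750, -12.000°) → follower=(21.000, 22.250, 64.000°)
step 1: Δleader=(-24.000, -10.000, 13.000°), engaged; cmd=(-22.000, -2.500, 19.500°) → follower=(-1.000, 19.750, 83.500°)
step 2: Δleader=(-22.000, -23.000, 31.000°), engaged; cmd=(-20.000, -5.750, 46.500°) → follower=(-21.000, 14.000, 130.000°)
step 3: Δleader=(-16.000, 0.000, -2.000°), engaged; cmd=(-14.000, 0.000, -3.000°) → follower=(-35.000, 14.000, 127.000°)
step 4: Δleader=(16.000, 16.000, 25.000°), engaged; cmd=(18.000, 4.000, 37.500°) → follower=(-17.000, 18.000, 164.500°)
step 5: Δleader=(-20.000, -23.000, -14.000°), engaged; cmd=(-18.000, -5.750, -21.000°) → follower=(-35.000, 12.250, 143.500°)
step 6: Δleader=(14.000, 18.000, -39.000°), engaged; cmd=(16.000, 4.500, -58.500°) → follower=(-19.000, 16.750, 85.000°)
step 7: Δleader=(1.000, 24.000, 19.000°), disengaged; cmd=(0,0,0) → follower holds at (-19.000, 16.750, 85.000°)


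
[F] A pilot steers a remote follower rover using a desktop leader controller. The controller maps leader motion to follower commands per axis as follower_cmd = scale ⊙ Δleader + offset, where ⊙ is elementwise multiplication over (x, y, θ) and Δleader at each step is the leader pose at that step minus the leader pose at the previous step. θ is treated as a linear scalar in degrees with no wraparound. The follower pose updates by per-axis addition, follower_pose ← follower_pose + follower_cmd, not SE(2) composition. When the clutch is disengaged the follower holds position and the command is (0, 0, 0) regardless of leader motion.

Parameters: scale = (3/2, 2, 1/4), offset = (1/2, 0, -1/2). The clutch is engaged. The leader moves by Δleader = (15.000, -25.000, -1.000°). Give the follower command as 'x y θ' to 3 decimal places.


23.000 -50.000 -0.750

axis x: 3/2·15.000 + 1/2 = 23.000
axis y: 2·-25.000 + 0 = -50.000
axis θ: 1/4·-1.000 + -1/2 = -0.750


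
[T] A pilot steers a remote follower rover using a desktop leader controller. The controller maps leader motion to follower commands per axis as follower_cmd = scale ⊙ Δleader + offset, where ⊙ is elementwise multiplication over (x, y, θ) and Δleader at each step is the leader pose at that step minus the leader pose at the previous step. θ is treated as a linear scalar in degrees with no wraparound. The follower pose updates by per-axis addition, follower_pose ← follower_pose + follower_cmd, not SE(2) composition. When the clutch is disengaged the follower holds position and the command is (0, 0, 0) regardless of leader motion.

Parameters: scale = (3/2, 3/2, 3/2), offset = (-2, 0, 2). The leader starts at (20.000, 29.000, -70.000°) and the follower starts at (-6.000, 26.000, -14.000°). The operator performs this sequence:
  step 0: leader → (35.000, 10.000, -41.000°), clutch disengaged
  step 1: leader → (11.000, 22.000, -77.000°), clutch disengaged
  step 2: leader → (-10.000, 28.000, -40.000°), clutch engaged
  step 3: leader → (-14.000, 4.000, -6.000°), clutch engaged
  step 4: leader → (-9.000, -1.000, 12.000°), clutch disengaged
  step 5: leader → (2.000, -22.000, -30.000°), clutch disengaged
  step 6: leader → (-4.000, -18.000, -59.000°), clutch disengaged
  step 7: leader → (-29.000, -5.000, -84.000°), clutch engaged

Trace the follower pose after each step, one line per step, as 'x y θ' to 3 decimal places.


step 0: Δleader=(15.000, -19.000, 29.000°), disengaged; cmd=(0,0,0) → follower holds at (-6.000, 26.000, -14.000°)
step 1: Δleader=(-24.000, 12.000, -36.000°), disengaged; cmd=(0,0,0) → follower holds at (-6.000, 26.000, -14.000°)
step 2: Δleader=(-21.000, 6.000, 37.000°), engaged; cmd=(-33.500, 9.000, 57.500°) → follower=(-39.500, 35.000, 43.500°)
step 3: Δleader=(-4.000, -24.000, 34.000°), engaged; cmd=(-8.000, -36.000, 53.000°) → follower=(-47.500, -1.000, 96.500°)
step 4: Δleader=(5.000, -5.000, 18.000°), disengaged; cmd=(0,0,0) → follower holds at (-47.500, -1.000, 96.500°)
step 5: Δleader=(11.000, -21.000, -42.000°), disengaged; cmd=(0,0,0) → follower holds at (-47.500, -1.000, 96.500°)
step 6: Δleader=(-6.000, 4.000, -29.000°), disengaged; cmd=(0,0,0) → follower holds at (-47.500, -1.000, 96.500°)
step 7: Δleader=(-25.000, 13.000, -25.000°), engaged; cmd=(-39.500, 19.500, -35.500°) → follower=(-87.000, 18.500, 61.000°)

-6.000 26.000 -14.000
-6.000 26.000 -14.000
-39.500 35.000 43.500
-47.500 -1.000 96.500
-47.500 -1.000 96.500
-47.500 -1.000 96.500
-47.500 -1.000 96.500
-87.000 18.500 61.000


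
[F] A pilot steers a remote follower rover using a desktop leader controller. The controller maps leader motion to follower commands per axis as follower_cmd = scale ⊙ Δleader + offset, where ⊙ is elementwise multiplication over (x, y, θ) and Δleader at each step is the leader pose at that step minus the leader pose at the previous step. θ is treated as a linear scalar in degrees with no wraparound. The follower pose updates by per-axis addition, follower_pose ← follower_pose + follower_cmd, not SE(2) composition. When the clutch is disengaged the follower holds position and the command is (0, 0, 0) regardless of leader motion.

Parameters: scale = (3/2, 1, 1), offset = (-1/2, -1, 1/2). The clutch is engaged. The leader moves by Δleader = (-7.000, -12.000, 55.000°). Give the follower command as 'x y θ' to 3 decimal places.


-11.000 -13.000 55.500

axis x: 3/2·-7.000 + -1/2 = -11.000
axis y: 1·-12.000 + -1 = -13.000
axis θ: 1·55.000 + 1/2 = 55.500


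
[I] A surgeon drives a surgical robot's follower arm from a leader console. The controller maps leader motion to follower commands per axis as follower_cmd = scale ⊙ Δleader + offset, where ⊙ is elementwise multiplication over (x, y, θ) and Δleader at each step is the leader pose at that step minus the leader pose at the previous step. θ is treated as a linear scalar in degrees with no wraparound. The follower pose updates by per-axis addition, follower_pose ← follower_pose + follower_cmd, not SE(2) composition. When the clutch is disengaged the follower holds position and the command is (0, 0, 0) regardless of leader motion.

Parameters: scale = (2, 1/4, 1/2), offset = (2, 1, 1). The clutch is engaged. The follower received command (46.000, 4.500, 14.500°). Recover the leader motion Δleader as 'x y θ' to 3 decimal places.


axis x: (46.000 − 2) / (2) = 22.000
axis y: (4.500 − 1) / (1/4) = 14.000
axis θ: (14.500 − 1) / (1/2) = 27.000

22.000 14.000 27.000


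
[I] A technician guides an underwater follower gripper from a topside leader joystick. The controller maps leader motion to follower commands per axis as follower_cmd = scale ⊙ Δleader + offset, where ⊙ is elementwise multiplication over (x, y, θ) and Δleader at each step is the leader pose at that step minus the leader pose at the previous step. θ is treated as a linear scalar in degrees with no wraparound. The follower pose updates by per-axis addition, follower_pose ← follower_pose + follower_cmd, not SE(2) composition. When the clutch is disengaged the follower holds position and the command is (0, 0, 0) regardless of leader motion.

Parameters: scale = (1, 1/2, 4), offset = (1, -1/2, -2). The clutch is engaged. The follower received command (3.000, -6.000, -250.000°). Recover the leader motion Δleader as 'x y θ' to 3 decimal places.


axis x: (3.000 − 1) / (1) = 2.000
axis y: (-6.000 − -1/2) / (1/2) = -11.000
axis θ: (-250.000 − -2) / (4) = -62.000

2.000 -11.000 -62.000


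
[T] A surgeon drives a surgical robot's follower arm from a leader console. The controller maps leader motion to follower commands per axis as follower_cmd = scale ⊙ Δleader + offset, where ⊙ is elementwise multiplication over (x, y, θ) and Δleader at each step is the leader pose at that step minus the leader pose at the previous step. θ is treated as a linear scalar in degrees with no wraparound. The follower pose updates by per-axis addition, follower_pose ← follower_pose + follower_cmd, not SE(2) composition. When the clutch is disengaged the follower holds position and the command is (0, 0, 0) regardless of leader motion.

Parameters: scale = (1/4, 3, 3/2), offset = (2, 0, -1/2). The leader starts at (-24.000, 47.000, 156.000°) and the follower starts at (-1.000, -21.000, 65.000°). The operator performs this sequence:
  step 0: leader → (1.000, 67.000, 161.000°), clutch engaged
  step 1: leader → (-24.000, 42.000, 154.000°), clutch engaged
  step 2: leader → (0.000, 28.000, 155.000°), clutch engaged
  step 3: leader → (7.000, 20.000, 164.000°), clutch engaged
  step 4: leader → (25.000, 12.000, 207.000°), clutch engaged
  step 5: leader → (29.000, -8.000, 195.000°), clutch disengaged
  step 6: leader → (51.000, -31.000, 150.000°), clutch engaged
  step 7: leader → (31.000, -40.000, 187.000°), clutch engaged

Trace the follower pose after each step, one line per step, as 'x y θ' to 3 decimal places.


7.250 39.000 72.000
3.000 -36.000 61.000
11.000 -78.000 62.000
14.750 -102.000 75.000
21.250 -126.000 139.000
21.250 -126.000 139.000
28.750 -195.000 71.000
25.750 -222.000 126.000

step 0: Δleader=(25.000, 20.000, 5.000°), engaged; cmd=(8.250, 60.000, 7.000°) → follower=(7.250, 39.000, 72.000°)
step 1: Δleader=(-25.000, -25.000, -7.000°), engaged; cmd=(-4.250, -75.000, -11.000°) → follower=(3.000, -36.000, 61.000°)
step 2: Δleader=(24.000, -14.000, 1.000°), engaged; cmd=(8.000, -42.000, 1.000°) → follower=(11.000, -78.000, 62.000°)
step 3: Δleader=(7.000, -8.000, 9.000°), engaged; cmd=(3.750, -24.000, 13.000°) → follower=(14.750, -102.000, 75.000°)
step 4: Δleader=(18.000, -8.000, 43.000°), engaged; cmd=(6.500, -24.000, 64.000°) → follower=(21.250, -126.000, 139.000°)
step 5: Δleader=(4.000, -20.000, -12.000°), disengaged; cmd=(0,0,0) → follower holds at (21.250, -126.000, 139.000°)
step 6: Δleader=(22.000, -23.000, -45.000°), engaged; cmd=(7.500, -69.000, -68.000°) → follower=(28.750, -195.000, 71.000°)
step 7: Δleader=(-20.000, -9.000, 37.000°), engaged; cmd=(-3.000, -27.000, 55.000°) → follower=(25.750, -222.000, 126.000°)


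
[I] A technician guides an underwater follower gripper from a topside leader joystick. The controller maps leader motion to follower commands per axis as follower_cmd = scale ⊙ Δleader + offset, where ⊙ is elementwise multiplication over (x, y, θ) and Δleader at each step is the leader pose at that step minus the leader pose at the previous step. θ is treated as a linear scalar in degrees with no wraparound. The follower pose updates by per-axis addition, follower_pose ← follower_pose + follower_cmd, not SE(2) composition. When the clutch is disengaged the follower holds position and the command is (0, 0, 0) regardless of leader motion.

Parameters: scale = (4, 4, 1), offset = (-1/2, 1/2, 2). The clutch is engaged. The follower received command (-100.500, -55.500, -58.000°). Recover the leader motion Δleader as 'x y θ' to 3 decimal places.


axis x: (-100.500 − -1/2) / (4) = -25.000
axis y: (-55.500 − 1/2) / (4) = -14.000
axis θ: (-58.000 − 2) / (1) = -60.000

-25.000 -14.000 -60.000


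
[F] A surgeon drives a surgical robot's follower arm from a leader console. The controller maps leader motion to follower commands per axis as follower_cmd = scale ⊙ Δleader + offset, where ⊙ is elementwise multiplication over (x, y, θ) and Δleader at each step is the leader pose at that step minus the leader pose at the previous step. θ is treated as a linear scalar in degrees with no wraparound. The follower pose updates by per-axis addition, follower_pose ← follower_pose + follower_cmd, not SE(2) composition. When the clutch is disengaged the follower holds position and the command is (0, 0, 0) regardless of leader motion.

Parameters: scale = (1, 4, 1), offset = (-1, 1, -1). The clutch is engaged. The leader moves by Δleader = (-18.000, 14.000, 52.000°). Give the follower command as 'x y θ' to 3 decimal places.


-19.000 57.000 51.000

axis x: 1·-18.000 + -1 = -19.000
axis y: 4·14.000 + 1 = 57.000
axis θ: 1·52.000 + -1 = 51.000


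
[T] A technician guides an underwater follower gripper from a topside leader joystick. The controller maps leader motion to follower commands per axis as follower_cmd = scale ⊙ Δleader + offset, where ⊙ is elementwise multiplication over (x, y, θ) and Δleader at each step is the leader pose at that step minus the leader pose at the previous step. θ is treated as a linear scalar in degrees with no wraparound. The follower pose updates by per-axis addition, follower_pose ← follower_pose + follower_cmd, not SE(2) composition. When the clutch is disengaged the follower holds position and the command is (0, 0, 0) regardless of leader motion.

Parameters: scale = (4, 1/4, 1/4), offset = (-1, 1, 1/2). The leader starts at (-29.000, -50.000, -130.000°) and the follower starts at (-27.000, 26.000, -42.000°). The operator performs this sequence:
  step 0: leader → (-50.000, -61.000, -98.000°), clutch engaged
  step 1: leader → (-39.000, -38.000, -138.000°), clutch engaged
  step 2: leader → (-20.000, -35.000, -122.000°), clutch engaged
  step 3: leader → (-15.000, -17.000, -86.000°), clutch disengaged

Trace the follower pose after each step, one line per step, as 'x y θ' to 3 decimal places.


step 0: Δleader=(-21.000, -11.000, 32.000°), engaged; cmd=(-85.000, -1.750, 8.500°) → follower=(-112.000, 24.250, -33.500°)
step 1: Δleader=(11.000, 23.000, -40.000°), engaged; cmd=(43.000, 6.750, -9.500°) → follower=(-69.000, 31.000, -43.000°)
step 2: Δleader=(19.000, 3.000, 16.000°), engaged; cmd=(75.000, 1.750, 4.500°) → follower=(6.000, 32.750, -38.500°)
step 3: Δleader=(5.000, 18.000, 36.000°), disengaged; cmd=(0,0,0) → follower holds at (6.000, 32.750, -38.500°)

-112.000 24.250 -33.500
-69.000 31.000 -43.000
6.000 32.750 -38.500
6.000 32.750 -38.500


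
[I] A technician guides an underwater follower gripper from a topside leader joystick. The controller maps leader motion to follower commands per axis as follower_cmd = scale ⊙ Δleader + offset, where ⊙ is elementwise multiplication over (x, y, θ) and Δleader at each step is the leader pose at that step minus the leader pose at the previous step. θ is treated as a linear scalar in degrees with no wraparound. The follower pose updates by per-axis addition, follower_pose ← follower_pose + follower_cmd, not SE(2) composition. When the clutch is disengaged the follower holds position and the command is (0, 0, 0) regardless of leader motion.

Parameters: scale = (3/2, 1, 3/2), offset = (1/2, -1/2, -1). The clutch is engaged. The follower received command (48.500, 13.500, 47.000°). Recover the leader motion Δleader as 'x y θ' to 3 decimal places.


axis x: (48.500 − 1/2) / (3/2) = 32.000
axis y: (13.500 − -1/2) / (1) = 14.000
axis θ: (47.000 − -1) / (3/2) = 32.000

32.000 14.000 32.000


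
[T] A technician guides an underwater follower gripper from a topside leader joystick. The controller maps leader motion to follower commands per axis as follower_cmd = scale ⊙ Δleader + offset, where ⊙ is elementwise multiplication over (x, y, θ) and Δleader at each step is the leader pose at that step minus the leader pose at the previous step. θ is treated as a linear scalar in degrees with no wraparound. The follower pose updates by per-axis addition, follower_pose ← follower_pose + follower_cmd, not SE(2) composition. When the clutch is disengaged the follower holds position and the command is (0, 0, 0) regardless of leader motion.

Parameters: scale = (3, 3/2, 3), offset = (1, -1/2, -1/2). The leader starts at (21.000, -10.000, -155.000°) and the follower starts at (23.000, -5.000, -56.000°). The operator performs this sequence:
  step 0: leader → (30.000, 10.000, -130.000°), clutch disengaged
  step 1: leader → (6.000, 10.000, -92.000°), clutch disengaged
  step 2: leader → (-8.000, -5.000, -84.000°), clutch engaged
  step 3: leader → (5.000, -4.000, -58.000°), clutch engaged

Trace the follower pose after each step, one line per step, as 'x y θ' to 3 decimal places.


step 0: Δleader=(9.000, 20.000, 25.000°), disengaged; cmd=(0,0,0) → follower holds at (23.000, -5.000, -56.000°)
step 1: Δleader=(-24.000, 0.000, 38.000°), disengaged; cmd=(0,0,0) → follower holds at (23.000, -5.000, -56.000°)
step 2: Δleader=(-14.000, -15.000, 8.000°), engaged; cmd=(-41.000, -23.000, 23.500°) → follower=(-18.000, -28.000, -32.500°)
step 3: Δleader=(13.000, 1.000, 26.000°), engaged; cmd=(40.000, 1.000, 77.500°) → follower=(22.000, -27.000, 45.000°)

23.000 -5.000 -56.000
23.000 -5.000 -56.000
-18.000 -28.000 -32.500
22.000 -27.000 45.000


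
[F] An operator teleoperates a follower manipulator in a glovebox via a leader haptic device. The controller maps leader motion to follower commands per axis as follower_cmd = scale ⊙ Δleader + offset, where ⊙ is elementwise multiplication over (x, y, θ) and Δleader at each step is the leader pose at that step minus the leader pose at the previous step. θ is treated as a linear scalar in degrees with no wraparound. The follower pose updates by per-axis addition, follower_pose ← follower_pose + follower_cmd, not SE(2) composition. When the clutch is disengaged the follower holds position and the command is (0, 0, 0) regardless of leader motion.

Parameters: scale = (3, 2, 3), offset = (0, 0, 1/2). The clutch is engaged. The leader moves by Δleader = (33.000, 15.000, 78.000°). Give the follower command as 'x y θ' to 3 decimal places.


99.000 30.000 234.500

axis x: 3·33.000 + 0 = 99.000
axis y: 2·15.000 + 0 = 30.000
axis θ: 3·78.000 + 1/2 = 234.500


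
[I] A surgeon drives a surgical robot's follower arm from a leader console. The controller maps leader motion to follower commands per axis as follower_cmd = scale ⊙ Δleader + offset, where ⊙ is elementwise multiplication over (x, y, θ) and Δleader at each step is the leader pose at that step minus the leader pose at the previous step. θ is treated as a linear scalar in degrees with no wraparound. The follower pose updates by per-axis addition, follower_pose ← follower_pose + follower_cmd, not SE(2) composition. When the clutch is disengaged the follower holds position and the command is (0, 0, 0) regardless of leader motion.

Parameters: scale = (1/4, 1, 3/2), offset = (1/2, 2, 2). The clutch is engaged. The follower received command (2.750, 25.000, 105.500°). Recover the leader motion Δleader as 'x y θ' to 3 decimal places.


9.000 23.000 69.000

axis x: (2.750 − 1/2) / (1/4) = 9.000
axis y: (25.000 − 2) / (1) = 23.000
axis θ: (105.500 − 2) / (3/2) = 69.000


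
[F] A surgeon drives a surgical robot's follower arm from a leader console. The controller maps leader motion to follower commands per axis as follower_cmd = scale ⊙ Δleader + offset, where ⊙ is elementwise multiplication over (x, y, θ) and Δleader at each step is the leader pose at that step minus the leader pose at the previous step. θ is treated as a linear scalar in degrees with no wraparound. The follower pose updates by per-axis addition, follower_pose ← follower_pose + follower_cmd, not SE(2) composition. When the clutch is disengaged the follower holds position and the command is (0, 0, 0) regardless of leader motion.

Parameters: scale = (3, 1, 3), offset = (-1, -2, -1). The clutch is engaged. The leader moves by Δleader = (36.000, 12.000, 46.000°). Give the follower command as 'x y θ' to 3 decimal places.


107.000 10.000 137.000

axis x: 3·36.000 + -1 = 107.000
axis y: 1·12.000 + -2 = 10.000
axis θ: 3·46.000 + -1 = 137.000


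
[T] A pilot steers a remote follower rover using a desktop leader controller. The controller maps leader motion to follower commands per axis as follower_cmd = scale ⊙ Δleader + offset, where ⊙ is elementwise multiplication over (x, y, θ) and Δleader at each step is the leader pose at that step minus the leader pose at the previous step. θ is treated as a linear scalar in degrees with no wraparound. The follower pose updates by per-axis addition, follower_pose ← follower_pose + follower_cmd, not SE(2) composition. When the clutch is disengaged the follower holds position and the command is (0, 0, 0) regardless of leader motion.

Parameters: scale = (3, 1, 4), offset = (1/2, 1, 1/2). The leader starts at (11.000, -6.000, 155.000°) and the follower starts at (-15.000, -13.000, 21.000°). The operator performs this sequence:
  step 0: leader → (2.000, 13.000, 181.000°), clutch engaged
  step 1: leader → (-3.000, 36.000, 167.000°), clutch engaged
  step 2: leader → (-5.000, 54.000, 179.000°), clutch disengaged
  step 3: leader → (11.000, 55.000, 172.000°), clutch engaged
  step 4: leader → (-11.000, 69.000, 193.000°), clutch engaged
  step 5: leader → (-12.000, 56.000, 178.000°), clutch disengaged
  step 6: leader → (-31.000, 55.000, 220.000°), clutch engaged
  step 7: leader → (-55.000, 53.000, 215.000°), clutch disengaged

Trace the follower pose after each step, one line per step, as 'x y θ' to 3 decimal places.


step 0: Δleader=(-9.000, 19.000, 26.000°), engaged; cmd=(-26.500, 20.000, 104.500°) → follower=(-41.500, 7.000, 125.500°)
step 1: Δleader=(-5.000, 23.000, -14.000°), engaged; cmd=(-14.500, 24.000, -55.500°) → follower=(-56.000, 31.000, 70.000°)
step 2: Δleader=(-2.000, 18.000, 12.000°), disengaged; cmd=(0,0,0) → follower holds at (-56.000, 31.000, 70.000°)
step 3: Δleader=(16.000, 1.000, -7.000°), engaged; cmd=(48.500, 2.000, -27.500°) → follower=(-7.500, 33.000, 42.500°)
step 4: Δleader=(-22.000, 14.000, 21.000°), engaged; cmd=(-65.500, 15.000, 84.500°) → follower=(-73.000, 48.000, 127.000°)
step 5: Δleader=(-1.000, -13.000, -15.000°), disengaged; cmd=(0,0,0) → follower holds at (-73.000, 48.000, 127.000°)
step 6: Δleader=(-19.000, -1.000, 42.000°), engaged; cmd=(-56.500, 0.000, 168.500°) → follower=(-129.500, 48.000, 295.500°)
step 7: Δleader=(-24.000, -2.000, -5.000°), disengaged; cmd=(0,0,0) → follower holds at (-129.500, 48.000, 295.500°)

-41.500 7.000 125.500
-56.000 31.000 70.000
-56.000 31.000 70.000
-7.500 33.000 42.500
-73.000 48.000 127.000
-73.000 48.000 127.000
-129.500 48.000 295.500
-129.500 48.000 295.500


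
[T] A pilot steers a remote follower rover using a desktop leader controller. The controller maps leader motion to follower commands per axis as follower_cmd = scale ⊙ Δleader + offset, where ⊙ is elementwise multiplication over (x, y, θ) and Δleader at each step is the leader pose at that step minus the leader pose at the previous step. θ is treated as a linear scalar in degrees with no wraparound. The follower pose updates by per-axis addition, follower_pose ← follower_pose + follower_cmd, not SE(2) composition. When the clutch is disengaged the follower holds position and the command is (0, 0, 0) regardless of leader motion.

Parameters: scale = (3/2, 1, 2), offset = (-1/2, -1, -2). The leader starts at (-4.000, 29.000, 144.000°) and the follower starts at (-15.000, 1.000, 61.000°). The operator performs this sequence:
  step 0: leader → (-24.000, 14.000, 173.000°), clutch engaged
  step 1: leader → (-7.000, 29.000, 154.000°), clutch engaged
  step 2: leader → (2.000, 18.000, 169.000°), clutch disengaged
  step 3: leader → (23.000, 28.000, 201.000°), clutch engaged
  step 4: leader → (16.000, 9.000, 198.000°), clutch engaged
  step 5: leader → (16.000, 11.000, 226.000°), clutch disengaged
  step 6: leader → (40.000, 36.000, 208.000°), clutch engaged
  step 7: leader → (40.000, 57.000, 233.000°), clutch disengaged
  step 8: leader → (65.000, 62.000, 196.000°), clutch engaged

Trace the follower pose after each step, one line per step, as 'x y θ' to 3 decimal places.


-45.500 -15.000 117.000
-20.500 -1.000 77.000
-20.500 -1.000 77.000
10.500 8.000 139.000
-0.500 -12.000 131.000
-0.500 -12.000 131.000
35.000 12.000 93.000
35.000 12.000 93.000
72.000 16.000 17.000

step 0: Δleader=(-20.000, -15.000, 29.000°), engaged; cmd=(-30.500, -16.000, 56.000°) → follower=(-45.500, -15.000, 117.000°)
step 1: Δleader=(17.000, 15.000, -19.000°), engaged; cmd=(25.000, 14.000, -40.000°) → follower=(-20.500, -1.000, 77.000°)
step 2: Δleader=(9.000, -11.000, 15.000°), disengaged; cmd=(0,0,0) → follower holds at (-20.500, -1.000, 77.000°)
step 3: Δleader=(21.000, 10.000, 32.000°), engaged; cmd=(31.000, 9.000, 62.000°) → follower=(10.500, 8.000, 139.000°)
step 4: Δleader=(-7.000, -19.000, -3.000°), engaged; cmd=(-11.000, -20.000, -8.000°) → follower=(-0.500, -12.000, 131.000°)
step 5: Δleader=(0.000, 2.000, 28.000°), disengaged; cmd=(0,0,0) → follower holds at (-0.500, -12.000, 131.000°)
step 6: Δleader=(24.000, 25.000, -18.000°), engaged; cmd=(35.500, 24.000, -38.000°) → follower=(35.000, 12.000, 93.000°)
step 7: Δleader=(0.000, 21.000, 25.000°), disengaged; cmd=(0,0,0) → follower holds at (35.000, 12.000, 93.000°)
step 8: Δleader=(25.000, 5.000, -37.000°), engaged; cmd=(37.000, 4.000, -76.000°) → follower=(72.000, 16.000, 17.000°)


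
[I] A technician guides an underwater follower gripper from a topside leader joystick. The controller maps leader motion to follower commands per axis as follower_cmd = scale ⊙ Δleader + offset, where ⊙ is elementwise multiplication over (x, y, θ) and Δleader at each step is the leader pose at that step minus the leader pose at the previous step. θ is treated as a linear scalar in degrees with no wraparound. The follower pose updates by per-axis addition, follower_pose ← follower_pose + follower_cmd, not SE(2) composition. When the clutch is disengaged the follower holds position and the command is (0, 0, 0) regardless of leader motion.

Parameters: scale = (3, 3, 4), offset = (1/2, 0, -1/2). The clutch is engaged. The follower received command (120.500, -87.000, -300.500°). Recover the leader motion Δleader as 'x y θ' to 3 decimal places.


40.000 -29.000 -75.000

axis x: (120.500 − 1/2) / (3) = 40.000
axis y: (-87.000 − 0) / (3) = -29.000
axis θ: (-300.500 − -1/2) / (4) = -75.000


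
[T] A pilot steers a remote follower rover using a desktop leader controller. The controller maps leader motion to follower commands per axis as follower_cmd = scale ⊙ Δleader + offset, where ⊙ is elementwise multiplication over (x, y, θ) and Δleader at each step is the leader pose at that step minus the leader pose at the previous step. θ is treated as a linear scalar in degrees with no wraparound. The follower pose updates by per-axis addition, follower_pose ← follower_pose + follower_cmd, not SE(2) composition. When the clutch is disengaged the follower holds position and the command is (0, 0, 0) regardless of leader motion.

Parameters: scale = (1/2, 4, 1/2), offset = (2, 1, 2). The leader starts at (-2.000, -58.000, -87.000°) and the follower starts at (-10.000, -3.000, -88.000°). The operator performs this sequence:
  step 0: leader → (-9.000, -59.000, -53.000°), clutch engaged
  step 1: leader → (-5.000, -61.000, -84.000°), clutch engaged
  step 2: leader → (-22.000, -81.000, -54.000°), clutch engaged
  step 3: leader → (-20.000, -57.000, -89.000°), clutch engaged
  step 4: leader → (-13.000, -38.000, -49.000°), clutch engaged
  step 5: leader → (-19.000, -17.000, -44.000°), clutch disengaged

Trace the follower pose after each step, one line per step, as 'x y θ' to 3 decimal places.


step 0: Δleader=(-7.000, -1.000, 34.000°), engaged; cmd=(-1.500, -3.000, 19.000°) → follower=(-11.500, -6.000, -69.000°)
step 1: Δleader=(4.000, -2.000, -31.000°), engaged; cmd=(4.000, -7.000, -13.500°) → follower=(-7.500, -13.000, -82.500°)
step 2: Δleader=(-17.000, -20.000, 30.000°), engaged; cmd=(-6.500, -79.000, 17.000°) → follower=(-14.000, -92.000, -65.500°)
step 3: Δleader=(2.000, 24.000, -35.000°), engaged; cmd=(3.000, 97.000, -15.500°) → follower=(-11.000, 5.000, -81.000°)
step 4: Δleader=(7.000, 19.000, 40.000°), engaged; cmd=(5.500, 77.000, 22.000°) → follower=(-5.500, 82.000, -59.000°)
step 5: Δleader=(-6.000, 21.000, 5.000°), disengaged; cmd=(0,0,0) → follower holds at (-5.500, 82.000, -59.000°)

-11.500 -6.000 -69.000
-7.500 -13.000 -82.500
-14.000 -92.000 -65.500
-11.000 5.000 -81.000
-5.500 82.000 -59.000
-5.500 82.000 -59.000
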